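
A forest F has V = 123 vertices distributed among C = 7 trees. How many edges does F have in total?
116 (Each of the 7 component trees on V_i vertices has V_i - 1 edges; summing gives V - C = 123 - 7 = 116)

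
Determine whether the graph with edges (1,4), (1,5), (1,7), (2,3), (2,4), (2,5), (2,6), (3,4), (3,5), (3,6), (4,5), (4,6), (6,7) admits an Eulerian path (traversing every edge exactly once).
Yes (the graph is connected and exactly 2 vertices have odd degree: {1, 4}; any Eulerian path must start and end at those)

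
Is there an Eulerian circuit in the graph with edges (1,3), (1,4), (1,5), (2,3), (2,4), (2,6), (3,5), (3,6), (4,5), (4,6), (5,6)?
No (2 vertices have odd degree: {1, 2}; Eulerian circuit requires 0)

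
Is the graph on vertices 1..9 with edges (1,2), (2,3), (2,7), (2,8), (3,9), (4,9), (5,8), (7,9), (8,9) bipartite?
Yes. Partition: {1, 3, 4, 6, 7, 8}, {2, 5, 9}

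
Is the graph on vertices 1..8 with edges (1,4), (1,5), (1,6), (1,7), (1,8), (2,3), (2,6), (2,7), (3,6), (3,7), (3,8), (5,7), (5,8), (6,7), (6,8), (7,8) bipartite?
No (odd cycle of length 3: 6 -> 1 -> 7 -> 6)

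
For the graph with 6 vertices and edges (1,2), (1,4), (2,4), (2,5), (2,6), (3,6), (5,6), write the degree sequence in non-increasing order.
[4, 3, 2, 2, 2, 1] (degrees: deg(1)=2, deg(2)=4, deg(3)=1, deg(4)=2, deg(5)=2, deg(6)=3)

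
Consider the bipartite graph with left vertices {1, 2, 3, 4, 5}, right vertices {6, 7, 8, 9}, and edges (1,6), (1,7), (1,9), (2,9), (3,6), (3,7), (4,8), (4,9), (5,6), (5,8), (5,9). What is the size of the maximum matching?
4 (matching: (1,9), (3,7), (4,8), (5,6); upper bound min(|L|,|R|) = min(5,4) = 4)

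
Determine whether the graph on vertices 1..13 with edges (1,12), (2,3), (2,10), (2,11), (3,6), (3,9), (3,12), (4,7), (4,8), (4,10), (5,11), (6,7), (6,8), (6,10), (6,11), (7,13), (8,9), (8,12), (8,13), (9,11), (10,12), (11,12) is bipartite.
Yes. Partition: {1, 3, 7, 8, 10, 11}, {2, 4, 5, 6, 9, 12, 13}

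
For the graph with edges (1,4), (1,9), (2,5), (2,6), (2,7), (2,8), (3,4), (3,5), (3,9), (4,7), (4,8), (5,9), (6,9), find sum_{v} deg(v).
26 (handshake: sum of degrees = 2|E| = 2 x 13 = 26)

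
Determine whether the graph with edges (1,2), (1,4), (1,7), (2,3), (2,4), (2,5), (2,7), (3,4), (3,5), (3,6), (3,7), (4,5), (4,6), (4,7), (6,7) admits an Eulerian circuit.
No (6 vertices have odd degree: {1, 2, 3, 5, 6, 7}; Eulerian circuit requires 0)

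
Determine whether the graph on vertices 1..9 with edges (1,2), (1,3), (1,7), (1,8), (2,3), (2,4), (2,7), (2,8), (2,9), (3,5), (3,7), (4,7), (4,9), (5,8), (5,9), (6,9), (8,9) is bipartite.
No (odd cycle of length 3: 2 -> 1 -> 8 -> 2)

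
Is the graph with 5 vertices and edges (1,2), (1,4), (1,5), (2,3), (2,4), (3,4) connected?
Yes (BFS from 1 visits [1, 2, 4, 5, 3] — all 5 vertices reached)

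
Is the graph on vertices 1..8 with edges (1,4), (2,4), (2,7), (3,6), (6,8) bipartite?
Yes. Partition: {1, 2, 3, 5, 8}, {4, 6, 7}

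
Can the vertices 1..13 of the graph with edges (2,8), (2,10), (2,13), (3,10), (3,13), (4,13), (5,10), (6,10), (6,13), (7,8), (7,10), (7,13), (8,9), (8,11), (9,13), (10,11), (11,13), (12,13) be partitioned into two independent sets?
Yes. Partition: {1, 2, 3, 4, 5, 6, 7, 9, 11, 12}, {8, 10, 13}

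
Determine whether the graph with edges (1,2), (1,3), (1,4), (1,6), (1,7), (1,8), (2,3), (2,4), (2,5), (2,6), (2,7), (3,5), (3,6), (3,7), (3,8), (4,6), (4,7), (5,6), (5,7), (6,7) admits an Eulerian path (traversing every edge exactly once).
Yes — and in fact it has an Eulerian circuit (the graph is connected and all 8 vertices have even degree)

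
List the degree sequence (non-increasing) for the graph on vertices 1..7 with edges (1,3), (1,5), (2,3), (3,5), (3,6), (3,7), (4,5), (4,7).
[5, 3, 2, 2, 2, 1, 1] (degrees: deg(1)=2, deg(2)=1, deg(3)=5, deg(4)=2, deg(5)=3, deg(6)=1, deg(7)=2)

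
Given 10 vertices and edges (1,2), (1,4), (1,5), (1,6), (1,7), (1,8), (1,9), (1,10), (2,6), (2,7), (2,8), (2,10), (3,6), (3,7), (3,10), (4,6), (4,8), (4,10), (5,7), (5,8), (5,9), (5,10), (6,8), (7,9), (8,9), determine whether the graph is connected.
Yes (BFS from 1 visits [1, 2, 4, 5, 6, 7, 8, 9, 10, 3] — all 10 vertices reached)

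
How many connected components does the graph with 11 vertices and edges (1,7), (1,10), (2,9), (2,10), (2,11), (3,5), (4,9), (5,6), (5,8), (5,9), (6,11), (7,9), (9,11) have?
1 (components: {1, 2, 3, 4, 5, 6, 7, 8, 9, 10, 11})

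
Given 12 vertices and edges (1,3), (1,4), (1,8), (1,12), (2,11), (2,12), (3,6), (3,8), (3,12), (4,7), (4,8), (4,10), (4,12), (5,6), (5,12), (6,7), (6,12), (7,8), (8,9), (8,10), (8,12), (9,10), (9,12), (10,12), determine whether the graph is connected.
Yes (BFS from 1 visits [1, 3, 4, 8, 12, 6, 7, 10, 9, 2, 5, 11] — all 12 vertices reached)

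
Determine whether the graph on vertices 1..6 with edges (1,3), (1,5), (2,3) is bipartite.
Yes. Partition: {1, 2, 4, 6}, {3, 5}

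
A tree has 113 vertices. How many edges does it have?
112 (A tree on V vertices has V - 1 edges, so 113 - 1 = 112)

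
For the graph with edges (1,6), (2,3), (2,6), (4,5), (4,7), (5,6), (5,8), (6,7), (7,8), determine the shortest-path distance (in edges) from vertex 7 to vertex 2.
2 (path: 7 -> 6 -> 2, 2 edges)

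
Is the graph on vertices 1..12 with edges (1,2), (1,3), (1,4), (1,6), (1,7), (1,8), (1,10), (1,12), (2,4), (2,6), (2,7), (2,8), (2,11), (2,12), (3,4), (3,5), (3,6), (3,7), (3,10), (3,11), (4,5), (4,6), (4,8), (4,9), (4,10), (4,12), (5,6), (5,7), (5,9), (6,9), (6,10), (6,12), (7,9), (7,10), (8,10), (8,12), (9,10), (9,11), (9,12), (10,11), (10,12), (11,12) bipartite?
No (odd cycle of length 3: 10 -> 1 -> 3 -> 10)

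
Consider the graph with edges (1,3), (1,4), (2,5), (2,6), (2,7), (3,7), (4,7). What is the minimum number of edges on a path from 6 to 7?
2 (path: 6 -> 2 -> 7, 2 edges)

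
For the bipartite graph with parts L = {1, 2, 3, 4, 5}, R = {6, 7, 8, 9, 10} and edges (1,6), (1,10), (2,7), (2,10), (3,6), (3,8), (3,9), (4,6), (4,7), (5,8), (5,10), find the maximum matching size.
5 (matching: (1,10), (2,7), (3,9), (4,6), (5,8); upper bound min(|L|,|R|) = min(5,5) = 5)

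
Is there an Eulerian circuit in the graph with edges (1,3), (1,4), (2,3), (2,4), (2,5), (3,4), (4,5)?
No (2 vertices have odd degree: {2, 3}; Eulerian circuit requires 0)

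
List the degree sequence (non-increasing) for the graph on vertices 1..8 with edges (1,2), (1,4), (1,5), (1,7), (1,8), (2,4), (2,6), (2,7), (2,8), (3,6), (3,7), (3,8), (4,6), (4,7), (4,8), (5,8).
[5, 5, 5, 5, 4, 3, 3, 2] (degrees: deg(1)=5, deg(2)=5, deg(3)=3, deg(4)=5, deg(5)=2, deg(6)=3, deg(7)=4, deg(8)=5)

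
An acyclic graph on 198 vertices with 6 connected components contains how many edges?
192 (Each of the 6 component trees on V_i vertices has V_i - 1 edges; summing gives V - C = 198 - 6 = 192)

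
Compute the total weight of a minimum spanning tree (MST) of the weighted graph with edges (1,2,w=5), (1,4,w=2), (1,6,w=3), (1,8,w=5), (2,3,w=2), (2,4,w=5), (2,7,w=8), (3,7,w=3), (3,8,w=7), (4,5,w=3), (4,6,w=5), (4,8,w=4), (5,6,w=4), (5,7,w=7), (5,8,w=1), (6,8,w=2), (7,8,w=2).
15 (MST edges: (1,4,w=2), (1,6,w=3), (2,3,w=2), (3,7,w=3), (5,8,w=1), (6,8,w=2), (7,8,w=2); sum of weights 2 + 3 + 2 + 3 + 1 + 2 + 2 = 15)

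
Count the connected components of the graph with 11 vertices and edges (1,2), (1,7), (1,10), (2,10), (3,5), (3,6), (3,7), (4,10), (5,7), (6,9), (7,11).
2 (components: {1, 2, 3, 4, 5, 6, 7, 9, 10, 11}, {8})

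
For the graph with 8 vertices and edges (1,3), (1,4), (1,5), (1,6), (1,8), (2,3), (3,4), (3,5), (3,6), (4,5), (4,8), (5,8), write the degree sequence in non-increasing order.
[5, 5, 4, 4, 3, 2, 1, 0] (degrees: deg(1)=5, deg(2)=1, deg(3)=5, deg(4)=4, deg(5)=4, deg(6)=2, deg(7)=0, deg(8)=3)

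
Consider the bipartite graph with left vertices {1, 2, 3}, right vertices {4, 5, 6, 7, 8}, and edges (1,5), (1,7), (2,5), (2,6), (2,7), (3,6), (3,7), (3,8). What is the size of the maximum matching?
3 (matching: (1,7), (2,6), (3,8); upper bound min(|L|,|R|) = min(3,5) = 3)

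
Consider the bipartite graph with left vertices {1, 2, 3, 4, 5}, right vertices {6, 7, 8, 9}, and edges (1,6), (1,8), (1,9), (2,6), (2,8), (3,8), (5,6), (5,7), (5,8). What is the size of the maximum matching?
4 (matching: (1,9), (2,6), (3,8), (5,7); upper bound min(|L|,|R|) = min(5,4) = 4)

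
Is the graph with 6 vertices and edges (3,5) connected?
No, it has 5 components: {1}, {2}, {3, 5}, {4}, {6}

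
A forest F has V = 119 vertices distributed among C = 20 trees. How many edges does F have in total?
99 (Each of the 20 component trees on V_i vertices has V_i - 1 edges; summing gives V - C = 119 - 20 = 99)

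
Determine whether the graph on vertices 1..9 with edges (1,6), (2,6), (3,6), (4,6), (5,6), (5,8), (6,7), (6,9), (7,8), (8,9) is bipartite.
Yes. Partition: {1, 2, 3, 4, 5, 7, 9}, {6, 8}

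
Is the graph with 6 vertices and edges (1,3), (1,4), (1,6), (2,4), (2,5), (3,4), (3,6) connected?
Yes (BFS from 1 visits [1, 3, 4, 6, 2, 5] — all 6 vertices reached)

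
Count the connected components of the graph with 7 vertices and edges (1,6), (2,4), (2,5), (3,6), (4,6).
2 (components: {1, 2, 3, 4, 5, 6}, {7})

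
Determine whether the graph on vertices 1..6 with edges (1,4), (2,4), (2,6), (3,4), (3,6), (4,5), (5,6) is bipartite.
Yes. Partition: {1, 2, 3, 5}, {4, 6}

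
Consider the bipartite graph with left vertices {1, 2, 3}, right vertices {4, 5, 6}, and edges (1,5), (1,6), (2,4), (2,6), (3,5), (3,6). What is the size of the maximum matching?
3 (matching: (1,6), (2,4), (3,5); upper bound min(|L|,|R|) = min(3,3) = 3)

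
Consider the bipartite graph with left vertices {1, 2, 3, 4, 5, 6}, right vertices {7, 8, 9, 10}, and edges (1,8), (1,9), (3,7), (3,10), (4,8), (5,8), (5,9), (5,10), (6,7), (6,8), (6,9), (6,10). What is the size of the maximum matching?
4 (matching: (1,9), (3,10), (4,8), (6,7); upper bound min(|L|,|R|) = min(6,4) = 4)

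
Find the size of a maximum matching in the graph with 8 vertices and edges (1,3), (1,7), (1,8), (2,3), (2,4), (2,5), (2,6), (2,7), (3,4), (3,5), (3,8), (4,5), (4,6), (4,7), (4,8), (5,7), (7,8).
4 (matching: (1,7), (2,6), (3,5), (4,8); upper bound floor(n/2) = floor(8/2) = 4)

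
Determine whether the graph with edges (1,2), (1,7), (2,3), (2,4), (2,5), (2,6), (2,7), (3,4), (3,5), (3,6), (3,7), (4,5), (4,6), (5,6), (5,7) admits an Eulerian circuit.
No (2 vertices have odd degree: {3, 5}; Eulerian circuit requires 0)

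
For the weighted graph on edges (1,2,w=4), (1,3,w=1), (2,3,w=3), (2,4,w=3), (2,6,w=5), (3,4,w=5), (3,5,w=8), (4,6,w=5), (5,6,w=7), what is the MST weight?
19 (MST edges: (1,3,w=1), (2,3,w=3), (2,4,w=3), (2,6,w=5), (5,6,w=7); sum of weights 1 + 3 + 3 + 5 + 7 = 19)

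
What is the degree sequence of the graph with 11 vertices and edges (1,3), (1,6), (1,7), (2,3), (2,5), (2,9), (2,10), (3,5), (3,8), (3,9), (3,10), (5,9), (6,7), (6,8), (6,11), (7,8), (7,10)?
[6, 4, 4, 4, 3, 3, 3, 3, 3, 1, 0] (degrees: deg(1)=3, deg(2)=4, deg(3)=6, deg(4)=0, deg(5)=3, deg(6)=4, deg(7)=4, deg(8)=3, deg(9)=3, deg(10)=3, deg(11)=1)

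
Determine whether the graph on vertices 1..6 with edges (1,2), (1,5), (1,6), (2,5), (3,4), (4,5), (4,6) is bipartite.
No (odd cycle of length 3: 5 -> 1 -> 2 -> 5)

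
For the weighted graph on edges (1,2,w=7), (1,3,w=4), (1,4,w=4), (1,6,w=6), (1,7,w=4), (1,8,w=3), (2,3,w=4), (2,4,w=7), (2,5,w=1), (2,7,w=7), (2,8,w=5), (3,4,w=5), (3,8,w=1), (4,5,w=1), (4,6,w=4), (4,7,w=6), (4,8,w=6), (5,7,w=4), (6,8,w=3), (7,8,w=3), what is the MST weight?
16 (MST edges: (1,4,w=4), (1,8,w=3), (2,5,w=1), (3,8,w=1), (4,5,w=1), (6,8,w=3), (7,8,w=3); sum of weights 4 + 3 + 1 + 1 + 1 + 3 + 3 = 16)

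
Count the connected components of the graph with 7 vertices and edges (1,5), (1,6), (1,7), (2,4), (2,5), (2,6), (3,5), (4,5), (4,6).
1 (components: {1, 2, 3, 4, 5, 6, 7})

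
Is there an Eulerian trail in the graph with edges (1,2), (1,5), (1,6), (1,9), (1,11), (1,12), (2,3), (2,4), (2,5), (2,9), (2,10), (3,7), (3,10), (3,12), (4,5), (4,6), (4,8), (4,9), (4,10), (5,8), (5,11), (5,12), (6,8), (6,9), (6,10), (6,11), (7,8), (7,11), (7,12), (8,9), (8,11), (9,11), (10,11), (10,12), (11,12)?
Yes — and in fact it has an Eulerian circuit (the graph is connected and all 12 vertices have even degree)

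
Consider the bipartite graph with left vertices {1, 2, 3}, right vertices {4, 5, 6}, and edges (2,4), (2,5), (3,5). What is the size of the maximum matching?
2 (matching: (2,4), (3,5); upper bound min(|L|,|R|) = min(3,3) = 3)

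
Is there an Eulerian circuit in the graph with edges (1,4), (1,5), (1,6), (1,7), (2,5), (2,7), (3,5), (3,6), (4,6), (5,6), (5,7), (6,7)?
No (2 vertices have odd degree: {5, 6}; Eulerian circuit requires 0)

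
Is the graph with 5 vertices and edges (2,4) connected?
No, it has 4 components: {1}, {2, 4}, {3}, {5}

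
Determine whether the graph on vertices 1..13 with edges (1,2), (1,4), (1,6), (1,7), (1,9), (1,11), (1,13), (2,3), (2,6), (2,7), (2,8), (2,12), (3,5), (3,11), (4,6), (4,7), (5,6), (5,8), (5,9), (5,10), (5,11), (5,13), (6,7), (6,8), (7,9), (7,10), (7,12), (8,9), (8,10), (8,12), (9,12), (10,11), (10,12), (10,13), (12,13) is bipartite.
No (odd cycle of length 3: 7 -> 1 -> 2 -> 7)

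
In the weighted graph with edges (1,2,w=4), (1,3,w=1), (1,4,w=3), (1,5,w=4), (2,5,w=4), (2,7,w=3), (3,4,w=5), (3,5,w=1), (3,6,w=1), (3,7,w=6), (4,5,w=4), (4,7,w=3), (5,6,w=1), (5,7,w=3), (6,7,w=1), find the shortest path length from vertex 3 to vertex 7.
2 (path: 3 -> 6 -> 7; weights 1 + 1 = 2)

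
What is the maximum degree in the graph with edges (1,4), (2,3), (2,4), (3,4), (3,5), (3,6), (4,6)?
4 (attained at vertices 3, 4)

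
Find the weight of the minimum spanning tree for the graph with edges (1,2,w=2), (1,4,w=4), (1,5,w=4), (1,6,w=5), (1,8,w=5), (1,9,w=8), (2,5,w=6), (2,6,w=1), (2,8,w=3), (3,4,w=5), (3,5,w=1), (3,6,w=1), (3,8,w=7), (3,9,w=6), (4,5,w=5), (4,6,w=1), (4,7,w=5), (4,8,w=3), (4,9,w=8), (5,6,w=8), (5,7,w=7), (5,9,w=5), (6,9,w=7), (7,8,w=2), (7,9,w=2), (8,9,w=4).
13 (MST edges: (1,2,w=2), (2,6,w=1), (2,8,w=3), (3,5,w=1), (3,6,w=1), (4,6,w=1), (7,8,w=2), (7,9,w=2); sum of weights 2 + 1 + 3 + 1 + 1 + 1 + 2 + 2 = 13)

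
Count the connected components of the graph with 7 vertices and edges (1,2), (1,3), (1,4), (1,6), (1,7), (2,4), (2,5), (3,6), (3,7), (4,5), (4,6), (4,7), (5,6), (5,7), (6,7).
1 (components: {1, 2, 3, 4, 5, 6, 7})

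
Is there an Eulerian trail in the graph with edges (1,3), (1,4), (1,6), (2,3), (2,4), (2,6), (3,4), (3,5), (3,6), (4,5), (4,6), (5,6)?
No (6 vertices have odd degree: {1, 2, 3, 4, 5, 6}; Eulerian path requires 0 or 2)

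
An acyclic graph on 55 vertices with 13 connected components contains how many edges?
42 (Each of the 13 component trees on V_i vertices has V_i - 1 edges; summing gives V - C = 55 - 13 = 42)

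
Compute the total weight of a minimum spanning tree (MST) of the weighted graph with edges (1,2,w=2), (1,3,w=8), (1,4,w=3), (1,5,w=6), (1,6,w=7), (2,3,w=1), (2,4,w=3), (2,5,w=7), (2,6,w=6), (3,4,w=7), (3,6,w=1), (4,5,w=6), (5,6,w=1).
8 (MST edges: (1,2,w=2), (1,4,w=3), (2,3,w=1), (3,6,w=1), (5,6,w=1); sum of weights 2 + 3 + 1 + 1 + 1 = 8)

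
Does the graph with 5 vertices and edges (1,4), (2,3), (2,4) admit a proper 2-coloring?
Yes. Partition: {1, 2, 5}, {3, 4}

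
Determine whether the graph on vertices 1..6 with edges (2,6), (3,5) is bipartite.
Yes. Partition: {1, 2, 3, 4}, {5, 6}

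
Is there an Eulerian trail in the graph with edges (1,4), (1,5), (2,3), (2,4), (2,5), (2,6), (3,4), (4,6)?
Yes — and in fact it has an Eulerian circuit (the graph is connected and all 6 vertices have even degree)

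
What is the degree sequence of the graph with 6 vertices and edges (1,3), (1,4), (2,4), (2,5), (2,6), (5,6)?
[3, 2, 2, 2, 2, 1] (degrees: deg(1)=2, deg(2)=3, deg(3)=1, deg(4)=2, deg(5)=2, deg(6)=2)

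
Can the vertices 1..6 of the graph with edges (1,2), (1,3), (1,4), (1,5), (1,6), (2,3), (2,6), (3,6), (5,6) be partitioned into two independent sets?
No (odd cycle of length 3: 6 -> 1 -> 3 -> 6)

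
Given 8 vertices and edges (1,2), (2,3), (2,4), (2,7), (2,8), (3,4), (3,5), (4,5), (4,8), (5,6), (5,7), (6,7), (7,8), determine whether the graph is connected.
Yes (BFS from 1 visits [1, 2, 3, 4, 7, 8, 5, 6] — all 8 vertices reached)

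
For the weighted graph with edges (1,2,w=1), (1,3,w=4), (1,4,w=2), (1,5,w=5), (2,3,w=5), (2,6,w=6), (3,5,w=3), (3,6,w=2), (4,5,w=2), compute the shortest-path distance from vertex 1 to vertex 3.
4 (path: 1 -> 3; weights 4 = 4)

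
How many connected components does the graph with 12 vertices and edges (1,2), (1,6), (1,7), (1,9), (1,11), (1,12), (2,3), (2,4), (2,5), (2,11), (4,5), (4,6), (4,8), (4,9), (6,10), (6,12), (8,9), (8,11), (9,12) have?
1 (components: {1, 2, 3, 4, 5, 6, 7, 8, 9, 10, 11, 12})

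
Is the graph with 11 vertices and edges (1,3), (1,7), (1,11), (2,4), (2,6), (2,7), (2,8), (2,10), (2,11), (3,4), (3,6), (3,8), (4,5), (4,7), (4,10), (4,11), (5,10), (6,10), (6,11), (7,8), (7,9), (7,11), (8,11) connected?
Yes (BFS from 1 visits [1, 3, 7, 11, 4, 6, 8, 2, 9, 5, 10] — all 11 vertices reached)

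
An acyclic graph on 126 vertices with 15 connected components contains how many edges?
111 (Each of the 15 component trees on V_i vertices has V_i - 1 edges; summing gives V - C = 126 - 15 = 111)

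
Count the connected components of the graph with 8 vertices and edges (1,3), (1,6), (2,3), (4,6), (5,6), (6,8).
2 (components: {1, 2, 3, 4, 5, 6, 8}, {7})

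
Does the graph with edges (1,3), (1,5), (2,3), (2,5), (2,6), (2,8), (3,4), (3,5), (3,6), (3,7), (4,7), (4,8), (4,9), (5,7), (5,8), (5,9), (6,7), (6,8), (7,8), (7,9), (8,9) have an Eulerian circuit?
Yes (the graph is connected and all 9 vertices have even degree)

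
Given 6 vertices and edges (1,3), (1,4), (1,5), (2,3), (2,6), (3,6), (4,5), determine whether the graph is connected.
Yes (BFS from 1 visits [1, 3, 4, 5, 2, 6] — all 6 vertices reached)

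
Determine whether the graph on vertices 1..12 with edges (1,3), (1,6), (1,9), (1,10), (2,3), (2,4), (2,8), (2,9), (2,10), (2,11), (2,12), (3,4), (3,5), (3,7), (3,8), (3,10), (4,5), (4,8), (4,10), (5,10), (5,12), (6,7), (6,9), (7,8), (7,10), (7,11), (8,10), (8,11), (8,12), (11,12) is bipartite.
No (odd cycle of length 3: 10 -> 1 -> 3 -> 10)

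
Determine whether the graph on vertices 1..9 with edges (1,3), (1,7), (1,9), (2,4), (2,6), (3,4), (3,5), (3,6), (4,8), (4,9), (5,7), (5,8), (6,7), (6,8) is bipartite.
Yes. Partition: {1, 4, 5, 6}, {2, 3, 7, 8, 9}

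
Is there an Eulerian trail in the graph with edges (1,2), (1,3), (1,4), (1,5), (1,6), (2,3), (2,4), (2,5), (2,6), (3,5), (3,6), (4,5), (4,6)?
Yes (the graph is connected and exactly 2 vertices have odd degree: {1, 2}; any Eulerian path must start and end at those)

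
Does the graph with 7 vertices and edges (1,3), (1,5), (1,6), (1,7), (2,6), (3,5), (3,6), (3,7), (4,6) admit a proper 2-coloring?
No (odd cycle of length 3: 5 -> 1 -> 3 -> 5)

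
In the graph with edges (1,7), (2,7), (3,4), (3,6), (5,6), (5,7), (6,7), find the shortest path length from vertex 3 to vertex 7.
2 (path: 3 -> 6 -> 7, 2 edges)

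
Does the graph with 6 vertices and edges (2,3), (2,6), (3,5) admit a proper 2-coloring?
Yes. Partition: {1, 2, 4, 5}, {3, 6}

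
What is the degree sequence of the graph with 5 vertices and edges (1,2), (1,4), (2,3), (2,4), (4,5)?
[3, 3, 2, 1, 1] (degrees: deg(1)=2, deg(2)=3, deg(3)=1, deg(4)=3, deg(5)=1)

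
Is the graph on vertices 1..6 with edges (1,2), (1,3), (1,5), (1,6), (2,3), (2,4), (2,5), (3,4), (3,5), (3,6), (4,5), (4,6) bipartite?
No (odd cycle of length 3: 3 -> 1 -> 6 -> 3)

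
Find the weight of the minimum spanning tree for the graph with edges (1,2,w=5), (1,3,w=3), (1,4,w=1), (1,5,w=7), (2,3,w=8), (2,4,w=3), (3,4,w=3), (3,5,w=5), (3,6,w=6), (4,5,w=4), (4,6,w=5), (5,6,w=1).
12 (MST edges: (1,3,w=3), (1,4,w=1), (2,4,w=3), (4,5,w=4), (5,6,w=1); sum of weights 3 + 1 + 3 + 4 + 1 = 12)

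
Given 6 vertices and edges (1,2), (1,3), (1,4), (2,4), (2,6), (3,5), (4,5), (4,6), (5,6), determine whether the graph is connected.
Yes (BFS from 1 visits [1, 2, 3, 4, 6, 5] — all 6 vertices reached)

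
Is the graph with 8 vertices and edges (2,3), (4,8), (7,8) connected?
No, it has 5 components: {1}, {2, 3}, {4, 7, 8}, {5}, {6}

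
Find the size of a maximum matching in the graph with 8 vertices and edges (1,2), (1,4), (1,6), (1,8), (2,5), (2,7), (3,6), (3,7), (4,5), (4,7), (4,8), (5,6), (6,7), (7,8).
4 (matching: (1,6), (2,5), (3,7), (4,8); upper bound floor(n/2) = floor(8/2) = 4)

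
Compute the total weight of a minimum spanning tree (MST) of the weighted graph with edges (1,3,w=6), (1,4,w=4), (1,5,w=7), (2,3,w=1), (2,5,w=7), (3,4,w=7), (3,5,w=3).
14 (MST edges: (1,3,w=6), (1,4,w=4), (2,3,w=1), (3,5,w=3); sum of weights 6 + 4 + 1 + 3 = 14)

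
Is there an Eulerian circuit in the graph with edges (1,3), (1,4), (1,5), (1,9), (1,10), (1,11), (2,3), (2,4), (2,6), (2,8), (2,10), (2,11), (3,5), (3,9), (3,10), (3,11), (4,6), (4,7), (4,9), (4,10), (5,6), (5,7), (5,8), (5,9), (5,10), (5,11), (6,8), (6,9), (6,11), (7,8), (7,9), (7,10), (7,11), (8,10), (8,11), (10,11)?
Yes (the graph is connected and all 11 vertices have even degree)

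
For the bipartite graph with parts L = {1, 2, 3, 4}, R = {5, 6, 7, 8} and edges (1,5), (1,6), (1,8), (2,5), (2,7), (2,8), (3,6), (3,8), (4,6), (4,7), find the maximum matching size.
4 (matching: (1,8), (2,5), (3,6), (4,7); upper bound min(|L|,|R|) = min(4,4) = 4)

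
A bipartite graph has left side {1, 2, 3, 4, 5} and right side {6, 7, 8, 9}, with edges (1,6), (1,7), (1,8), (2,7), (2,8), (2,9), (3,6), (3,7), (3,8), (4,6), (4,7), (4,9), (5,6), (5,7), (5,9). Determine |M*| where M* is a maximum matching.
4 (matching: (1,8), (2,9), (3,7), (4,6); upper bound min(|L|,|R|) = min(5,4) = 4)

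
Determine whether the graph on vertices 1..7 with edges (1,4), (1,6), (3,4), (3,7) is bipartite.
Yes. Partition: {1, 2, 3, 5}, {4, 6, 7}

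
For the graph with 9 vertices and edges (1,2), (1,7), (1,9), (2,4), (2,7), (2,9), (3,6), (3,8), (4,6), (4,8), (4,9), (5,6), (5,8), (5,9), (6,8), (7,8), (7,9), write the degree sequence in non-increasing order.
[5, 5, 4, 4, 4, 4, 3, 3, 2] (degrees: deg(1)=3, deg(2)=4, deg(3)=2, deg(4)=4, deg(5)=3, deg(6)=4, deg(7)=4, deg(8)=5, deg(9)=5)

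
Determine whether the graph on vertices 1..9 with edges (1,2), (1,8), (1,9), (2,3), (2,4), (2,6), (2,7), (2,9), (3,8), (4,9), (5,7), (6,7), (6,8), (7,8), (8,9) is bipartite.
No (odd cycle of length 3: 8 -> 1 -> 9 -> 8)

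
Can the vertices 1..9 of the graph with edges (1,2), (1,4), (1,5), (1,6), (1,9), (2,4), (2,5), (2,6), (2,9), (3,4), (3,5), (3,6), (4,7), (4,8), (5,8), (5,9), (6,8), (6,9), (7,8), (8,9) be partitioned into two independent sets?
No (odd cycle of length 3: 5 -> 1 -> 9 -> 5)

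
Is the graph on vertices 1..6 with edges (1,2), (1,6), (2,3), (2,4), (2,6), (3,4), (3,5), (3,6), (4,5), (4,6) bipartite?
No (odd cycle of length 3: 6 -> 1 -> 2 -> 6)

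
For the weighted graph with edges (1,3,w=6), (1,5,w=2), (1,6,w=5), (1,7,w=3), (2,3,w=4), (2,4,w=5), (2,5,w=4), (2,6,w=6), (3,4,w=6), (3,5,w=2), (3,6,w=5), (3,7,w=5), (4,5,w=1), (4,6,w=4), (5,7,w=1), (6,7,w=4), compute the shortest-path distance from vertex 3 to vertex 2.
4 (path: 3 -> 2; weights 4 = 4)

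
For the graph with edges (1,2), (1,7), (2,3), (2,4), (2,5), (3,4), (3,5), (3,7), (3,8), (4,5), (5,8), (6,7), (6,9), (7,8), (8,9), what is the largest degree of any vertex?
5 (attained at vertex 3)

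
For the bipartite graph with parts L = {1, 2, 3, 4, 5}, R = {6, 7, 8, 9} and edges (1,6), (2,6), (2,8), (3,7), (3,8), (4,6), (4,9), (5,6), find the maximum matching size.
4 (matching: (1,6), (2,8), (3,7), (4,9); upper bound min(|L|,|R|) = min(5,4) = 4)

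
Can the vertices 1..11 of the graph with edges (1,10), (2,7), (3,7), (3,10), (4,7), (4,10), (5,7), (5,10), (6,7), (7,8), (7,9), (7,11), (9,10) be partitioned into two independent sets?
Yes. Partition: {1, 2, 3, 4, 5, 6, 8, 9, 11}, {7, 10}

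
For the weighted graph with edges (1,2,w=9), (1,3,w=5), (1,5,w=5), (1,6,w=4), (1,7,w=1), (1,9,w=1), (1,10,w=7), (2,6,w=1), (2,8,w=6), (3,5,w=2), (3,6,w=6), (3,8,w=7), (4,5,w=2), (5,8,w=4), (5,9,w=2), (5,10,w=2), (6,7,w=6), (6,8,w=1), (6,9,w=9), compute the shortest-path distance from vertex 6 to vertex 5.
5 (path: 6 -> 8 -> 5; weights 1 + 4 = 5)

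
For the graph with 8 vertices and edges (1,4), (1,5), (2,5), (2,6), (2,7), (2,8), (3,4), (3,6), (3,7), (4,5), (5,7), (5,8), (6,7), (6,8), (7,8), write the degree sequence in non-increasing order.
[5, 5, 4, 4, 4, 3, 3, 2] (degrees: deg(1)=2, deg(2)=4, deg(3)=3, deg(4)=3, deg(5)=5, deg(6)=4, deg(7)=5, deg(8)=4)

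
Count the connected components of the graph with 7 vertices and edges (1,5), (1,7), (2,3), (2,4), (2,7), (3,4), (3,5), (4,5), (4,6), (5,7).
1 (components: {1, 2, 3, 4, 5, 6, 7})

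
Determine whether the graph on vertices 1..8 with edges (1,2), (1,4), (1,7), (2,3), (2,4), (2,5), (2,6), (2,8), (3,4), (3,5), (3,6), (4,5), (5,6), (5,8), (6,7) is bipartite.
No (odd cycle of length 3: 4 -> 1 -> 2 -> 4)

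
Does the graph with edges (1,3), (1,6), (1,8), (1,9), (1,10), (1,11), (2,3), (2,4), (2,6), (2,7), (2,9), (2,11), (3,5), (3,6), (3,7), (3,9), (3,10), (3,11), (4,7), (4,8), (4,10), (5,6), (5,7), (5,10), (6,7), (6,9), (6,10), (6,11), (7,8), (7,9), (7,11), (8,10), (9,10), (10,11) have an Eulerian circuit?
Yes (the graph is connected and all 11 vertices have even degree)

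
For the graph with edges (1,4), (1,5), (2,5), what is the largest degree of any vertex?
2 (attained at vertices 1, 5)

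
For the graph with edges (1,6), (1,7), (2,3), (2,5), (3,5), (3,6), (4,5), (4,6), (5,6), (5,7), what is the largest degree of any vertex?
5 (attained at vertex 5)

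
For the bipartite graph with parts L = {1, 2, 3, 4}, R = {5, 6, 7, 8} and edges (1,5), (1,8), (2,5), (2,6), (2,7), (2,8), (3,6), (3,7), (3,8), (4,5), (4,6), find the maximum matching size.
4 (matching: (1,8), (2,7), (3,6), (4,5); upper bound min(|L|,|R|) = min(4,4) = 4)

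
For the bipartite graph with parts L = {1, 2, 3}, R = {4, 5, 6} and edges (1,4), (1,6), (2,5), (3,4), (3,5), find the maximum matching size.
3 (matching: (1,6), (2,5), (3,4); upper bound min(|L|,|R|) = min(3,3) = 3)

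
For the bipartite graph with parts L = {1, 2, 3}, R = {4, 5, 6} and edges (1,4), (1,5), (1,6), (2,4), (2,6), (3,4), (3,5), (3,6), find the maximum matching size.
3 (matching: (1,6), (2,4), (3,5); upper bound min(|L|,|R|) = min(3,3) = 3)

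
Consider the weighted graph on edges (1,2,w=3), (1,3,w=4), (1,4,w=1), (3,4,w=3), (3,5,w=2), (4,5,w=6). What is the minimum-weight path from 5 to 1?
6 (path: 5 -> 3 -> 1; weights 2 + 4 = 6)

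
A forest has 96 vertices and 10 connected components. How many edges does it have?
86 (Each of the 10 component trees on V_i vertices has V_i - 1 edges; summing gives V - C = 96 - 10 = 86)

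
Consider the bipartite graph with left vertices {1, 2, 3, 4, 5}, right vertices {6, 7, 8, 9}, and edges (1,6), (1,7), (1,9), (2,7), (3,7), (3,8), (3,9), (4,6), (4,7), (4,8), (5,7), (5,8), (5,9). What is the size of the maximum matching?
4 (matching: (1,9), (2,7), (3,8), (4,6); upper bound min(|L|,|R|) = min(5,4) = 4)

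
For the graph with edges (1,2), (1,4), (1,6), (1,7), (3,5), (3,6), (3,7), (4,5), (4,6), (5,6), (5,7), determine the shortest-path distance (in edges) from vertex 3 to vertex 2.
3 (path: 3 -> 7 -> 1 -> 2, 3 edges)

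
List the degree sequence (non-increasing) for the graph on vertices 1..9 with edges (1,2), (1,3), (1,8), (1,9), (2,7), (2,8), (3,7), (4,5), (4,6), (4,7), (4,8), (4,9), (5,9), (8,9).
[5, 4, 4, 4, 3, 3, 2, 2, 1] (degrees: deg(1)=4, deg(2)=3, deg(3)=2, deg(4)=5, deg(5)=2, deg(6)=1, deg(7)=3, deg(8)=4, deg(9)=4)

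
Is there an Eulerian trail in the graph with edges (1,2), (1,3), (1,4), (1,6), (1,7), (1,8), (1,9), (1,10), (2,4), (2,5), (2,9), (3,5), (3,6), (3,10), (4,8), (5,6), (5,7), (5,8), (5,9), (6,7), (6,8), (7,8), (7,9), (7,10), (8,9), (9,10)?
Yes (the graph is connected and exactly 2 vertices have odd degree: {4, 6}; any Eulerian path must start and end at those)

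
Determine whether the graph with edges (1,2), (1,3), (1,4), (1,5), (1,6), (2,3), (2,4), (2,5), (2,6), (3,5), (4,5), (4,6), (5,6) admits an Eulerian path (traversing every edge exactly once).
No (4 vertices have odd degree: {1, 2, 3, 5}; Eulerian path requires 0 or 2)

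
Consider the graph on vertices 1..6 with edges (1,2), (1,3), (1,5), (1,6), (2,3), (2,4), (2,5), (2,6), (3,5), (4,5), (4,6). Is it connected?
Yes (BFS from 1 visits [1, 2, 3, 5, 6, 4] — all 6 vertices reached)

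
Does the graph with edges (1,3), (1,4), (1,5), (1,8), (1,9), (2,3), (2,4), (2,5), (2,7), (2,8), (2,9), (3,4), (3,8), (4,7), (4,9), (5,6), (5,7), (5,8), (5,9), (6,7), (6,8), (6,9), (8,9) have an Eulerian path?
Yes (the graph is connected and exactly 2 vertices have odd degree: {1, 4}; any Eulerian path must start and end at those)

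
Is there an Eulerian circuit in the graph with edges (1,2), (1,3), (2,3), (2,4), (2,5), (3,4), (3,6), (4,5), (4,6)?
Yes (the graph is connected and all 6 vertices have even degree)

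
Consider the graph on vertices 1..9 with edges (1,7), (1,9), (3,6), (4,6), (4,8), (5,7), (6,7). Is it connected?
No, it has 2 components: {1, 3, 4, 5, 6, 7, 8, 9}, {2}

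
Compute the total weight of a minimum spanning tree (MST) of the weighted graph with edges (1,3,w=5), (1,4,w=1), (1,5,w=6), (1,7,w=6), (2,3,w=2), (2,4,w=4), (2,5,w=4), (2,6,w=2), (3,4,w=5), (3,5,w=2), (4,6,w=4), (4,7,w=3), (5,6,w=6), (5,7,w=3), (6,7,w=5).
13 (MST edges: (1,4,w=1), (2,3,w=2), (2,6,w=2), (3,5,w=2), (4,7,w=3), (5,7,w=3); sum of weights 1 + 2 + 2 + 2 + 3 + 3 = 13)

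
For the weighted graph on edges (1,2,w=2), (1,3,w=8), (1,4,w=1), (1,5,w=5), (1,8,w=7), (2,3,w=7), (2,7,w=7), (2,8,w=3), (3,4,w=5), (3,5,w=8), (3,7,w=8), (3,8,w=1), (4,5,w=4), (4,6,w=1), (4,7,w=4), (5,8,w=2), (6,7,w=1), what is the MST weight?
11 (MST edges: (1,2,w=2), (1,4,w=1), (2,8,w=3), (3,8,w=1), (4,6,w=1), (5,8,w=2), (6,7,w=1); sum of weights 2 + 1 + 3 + 1 + 1 + 2 + 1 = 11)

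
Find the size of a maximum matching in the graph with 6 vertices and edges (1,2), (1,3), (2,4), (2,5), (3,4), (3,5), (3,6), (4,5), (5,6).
3 (matching: (1,2), (3,6), (4,5); upper bound floor(n/2) = floor(6/2) = 3)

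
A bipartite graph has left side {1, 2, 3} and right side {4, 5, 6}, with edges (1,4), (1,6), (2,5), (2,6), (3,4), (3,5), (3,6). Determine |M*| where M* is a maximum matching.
3 (matching: (1,6), (2,5), (3,4); upper bound min(|L|,|R|) = min(3,3) = 3)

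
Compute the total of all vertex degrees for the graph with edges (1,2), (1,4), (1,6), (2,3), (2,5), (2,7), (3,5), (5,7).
16 (handshake: sum of degrees = 2|E| = 2 x 8 = 16)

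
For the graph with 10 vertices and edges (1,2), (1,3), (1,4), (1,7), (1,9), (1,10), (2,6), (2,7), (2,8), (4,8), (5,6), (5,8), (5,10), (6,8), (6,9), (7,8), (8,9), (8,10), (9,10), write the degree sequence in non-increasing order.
[7, 6, 4, 4, 4, 4, 3, 3, 2, 1] (degrees: deg(1)=6, deg(2)=4, deg(3)=1, deg(4)=2, deg(5)=3, deg(6)=4, deg(7)=3, deg(8)=7, deg(9)=4, deg(10)=4)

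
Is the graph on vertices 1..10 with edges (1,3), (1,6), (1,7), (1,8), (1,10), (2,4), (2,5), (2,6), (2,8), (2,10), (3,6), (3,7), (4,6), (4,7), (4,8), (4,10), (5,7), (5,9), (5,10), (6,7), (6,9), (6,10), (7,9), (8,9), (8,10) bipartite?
No (odd cycle of length 3: 6 -> 1 -> 3 -> 6)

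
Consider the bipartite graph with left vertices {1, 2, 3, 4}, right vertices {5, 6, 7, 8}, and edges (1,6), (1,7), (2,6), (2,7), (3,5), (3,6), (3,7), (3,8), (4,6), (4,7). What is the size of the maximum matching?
3 (matching: (1,7), (2,6), (3,8); upper bound min(|L|,|R|) = min(4,4) = 4)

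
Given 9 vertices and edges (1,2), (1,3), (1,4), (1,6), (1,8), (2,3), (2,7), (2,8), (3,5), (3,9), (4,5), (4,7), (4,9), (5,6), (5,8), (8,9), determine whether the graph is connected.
Yes (BFS from 1 visits [1, 2, 3, 4, 6, 8, 7, 5, 9] — all 9 vertices reached)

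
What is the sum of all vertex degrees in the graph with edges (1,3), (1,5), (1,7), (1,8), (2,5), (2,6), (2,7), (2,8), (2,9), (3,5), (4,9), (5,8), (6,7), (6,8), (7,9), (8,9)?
32 (handshake: sum of degrees = 2|E| = 2 x 16 = 32)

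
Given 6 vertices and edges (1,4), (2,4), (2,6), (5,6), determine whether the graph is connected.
No, it has 2 components: {1, 2, 4, 5, 6}, {3}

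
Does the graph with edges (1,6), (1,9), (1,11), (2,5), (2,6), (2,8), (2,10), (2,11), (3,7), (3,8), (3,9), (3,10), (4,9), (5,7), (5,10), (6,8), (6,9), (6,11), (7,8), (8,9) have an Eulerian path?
No (10 vertices have odd degree: {1, 2, 4, 5, 6, 7, 8, 9, 10, 11}; Eulerian path requires 0 or 2)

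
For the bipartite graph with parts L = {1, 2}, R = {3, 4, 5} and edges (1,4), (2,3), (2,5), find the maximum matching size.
2 (matching: (1,4), (2,5); upper bound min(|L|,|R|) = min(2,3) = 2)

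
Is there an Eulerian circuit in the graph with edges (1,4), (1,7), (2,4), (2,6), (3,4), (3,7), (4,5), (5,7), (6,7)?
Yes (the graph is connected and all 7 vertices have even degree)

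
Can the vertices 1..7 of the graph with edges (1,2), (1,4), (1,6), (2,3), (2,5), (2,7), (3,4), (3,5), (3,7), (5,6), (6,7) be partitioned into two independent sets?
No (odd cycle of length 5: 5 -> 6 -> 1 -> 4 -> 3 -> 5)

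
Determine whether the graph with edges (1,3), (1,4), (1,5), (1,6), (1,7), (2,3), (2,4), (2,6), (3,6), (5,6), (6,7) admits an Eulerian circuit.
No (4 vertices have odd degree: {1, 2, 3, 6}; Eulerian circuit requires 0)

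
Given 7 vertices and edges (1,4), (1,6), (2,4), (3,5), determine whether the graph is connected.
No, it has 3 components: {1, 2, 4, 6}, {3, 5}, {7}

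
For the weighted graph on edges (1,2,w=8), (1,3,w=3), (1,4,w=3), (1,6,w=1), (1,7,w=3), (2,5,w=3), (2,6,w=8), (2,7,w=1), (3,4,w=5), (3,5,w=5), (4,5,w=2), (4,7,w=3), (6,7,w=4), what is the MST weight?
13 (MST edges: (1,3,w=3), (1,4,w=3), (1,6,w=1), (1,7,w=3), (2,7,w=1), (4,5,w=2); sum of weights 3 + 3 + 1 + 3 + 1 + 2 = 13)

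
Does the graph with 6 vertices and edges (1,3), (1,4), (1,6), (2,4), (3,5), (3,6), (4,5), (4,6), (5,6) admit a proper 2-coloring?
No (odd cycle of length 3: 4 -> 1 -> 6 -> 4)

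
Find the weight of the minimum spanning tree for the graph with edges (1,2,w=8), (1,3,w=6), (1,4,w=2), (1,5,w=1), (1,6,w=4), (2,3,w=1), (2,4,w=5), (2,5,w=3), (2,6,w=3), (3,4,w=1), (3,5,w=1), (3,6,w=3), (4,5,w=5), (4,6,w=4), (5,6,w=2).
6 (MST edges: (1,5,w=1), (2,3,w=1), (3,4,w=1), (3,5,w=1), (5,6,w=2); sum of weights 1 + 1 + 1 + 1 + 2 = 6)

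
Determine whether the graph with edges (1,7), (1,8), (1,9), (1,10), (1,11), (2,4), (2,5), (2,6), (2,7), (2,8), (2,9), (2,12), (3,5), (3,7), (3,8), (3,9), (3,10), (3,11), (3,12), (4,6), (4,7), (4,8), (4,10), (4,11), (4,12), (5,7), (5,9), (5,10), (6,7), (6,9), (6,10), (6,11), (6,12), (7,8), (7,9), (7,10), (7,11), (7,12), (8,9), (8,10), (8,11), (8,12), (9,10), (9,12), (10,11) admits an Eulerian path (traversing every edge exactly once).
No (12 vertices have odd degree: {1, 2, 3, 4, 5, 6, 7, 8, 9, 10, 11, 12}; Eulerian path requires 0 or 2)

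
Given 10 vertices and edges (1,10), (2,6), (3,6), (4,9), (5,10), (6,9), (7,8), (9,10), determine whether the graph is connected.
No, it has 2 components: {1, 2, 3, 4, 5, 6, 9, 10}, {7, 8}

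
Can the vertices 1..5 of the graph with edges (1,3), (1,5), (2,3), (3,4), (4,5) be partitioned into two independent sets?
Yes. Partition: {1, 2, 4}, {3, 5}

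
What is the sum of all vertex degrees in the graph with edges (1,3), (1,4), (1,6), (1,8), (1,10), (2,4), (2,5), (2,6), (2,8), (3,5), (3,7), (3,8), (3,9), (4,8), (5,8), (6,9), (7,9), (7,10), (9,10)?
38 (handshake: sum of degrees = 2|E| = 2 x 19 = 38)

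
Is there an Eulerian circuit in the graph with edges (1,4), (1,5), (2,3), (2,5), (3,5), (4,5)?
Yes (the graph is connected and all 5 vertices have even degree)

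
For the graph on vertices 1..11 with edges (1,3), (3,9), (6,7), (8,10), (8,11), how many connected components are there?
6 (components: {1, 3, 9}, {2}, {4}, {5}, {6, 7}, {8, 10, 11})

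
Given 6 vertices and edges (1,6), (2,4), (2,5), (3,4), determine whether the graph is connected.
No, it has 2 components: {1, 6}, {2, 3, 4, 5}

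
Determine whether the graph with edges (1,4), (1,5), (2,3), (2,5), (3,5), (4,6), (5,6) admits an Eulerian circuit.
Yes (the graph is connected and all 6 vertices have even degree)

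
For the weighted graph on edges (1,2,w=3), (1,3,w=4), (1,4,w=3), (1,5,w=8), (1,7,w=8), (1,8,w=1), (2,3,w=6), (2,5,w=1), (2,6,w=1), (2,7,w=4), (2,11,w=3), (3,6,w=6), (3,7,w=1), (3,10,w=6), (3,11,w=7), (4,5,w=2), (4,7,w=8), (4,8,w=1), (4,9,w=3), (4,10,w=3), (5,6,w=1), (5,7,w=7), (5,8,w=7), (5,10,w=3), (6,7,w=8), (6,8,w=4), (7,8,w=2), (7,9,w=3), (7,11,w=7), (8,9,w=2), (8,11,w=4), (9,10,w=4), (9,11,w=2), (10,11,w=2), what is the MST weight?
15 (MST edges: (1,8,w=1), (2,5,w=1), (2,6,w=1), (3,7,w=1), (4,5,w=2), (4,8,w=1), (7,8,w=2), (8,9,w=2), (9,11,w=2), (10,11,w=2); sum of weights 1 + 1 + 1 + 1 + 2 + 1 + 2 + 2 + 2 + 2 = 15)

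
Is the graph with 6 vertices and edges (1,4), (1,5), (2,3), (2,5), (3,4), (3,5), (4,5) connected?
No, it has 2 components: {1, 2, 3, 4, 5}, {6}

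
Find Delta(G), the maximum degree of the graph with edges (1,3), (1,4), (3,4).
2 (attained at vertices 1, 3, 4)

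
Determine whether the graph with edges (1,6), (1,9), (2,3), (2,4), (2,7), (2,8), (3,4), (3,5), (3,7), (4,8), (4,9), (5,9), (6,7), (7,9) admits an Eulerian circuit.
Yes (the graph is connected and all 9 vertices have even degree)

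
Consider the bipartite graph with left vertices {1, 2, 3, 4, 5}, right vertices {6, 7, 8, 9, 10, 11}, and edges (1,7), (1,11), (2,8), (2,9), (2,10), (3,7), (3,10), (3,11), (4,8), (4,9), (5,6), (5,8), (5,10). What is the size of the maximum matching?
5 (matching: (1,11), (2,10), (3,7), (4,9), (5,8); upper bound min(|L|,|R|) = min(5,6) = 5)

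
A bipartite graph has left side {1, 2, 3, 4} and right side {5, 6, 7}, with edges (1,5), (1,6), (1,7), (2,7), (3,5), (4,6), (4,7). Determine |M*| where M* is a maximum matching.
3 (matching: (1,7), (3,5), (4,6); upper bound min(|L|,|R|) = min(4,3) = 3)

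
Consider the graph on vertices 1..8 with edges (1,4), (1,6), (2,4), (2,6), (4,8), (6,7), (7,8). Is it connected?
No, it has 3 components: {1, 2, 4, 6, 7, 8}, {3}, {5}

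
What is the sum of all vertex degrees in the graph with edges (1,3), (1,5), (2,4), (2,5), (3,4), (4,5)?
12 (handshake: sum of degrees = 2|E| = 2 x 6 = 12)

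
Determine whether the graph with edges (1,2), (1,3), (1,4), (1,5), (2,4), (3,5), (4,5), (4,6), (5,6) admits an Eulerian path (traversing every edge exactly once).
Yes — and in fact it has an Eulerian circuit (the graph is connected and all 6 vertices have even degree)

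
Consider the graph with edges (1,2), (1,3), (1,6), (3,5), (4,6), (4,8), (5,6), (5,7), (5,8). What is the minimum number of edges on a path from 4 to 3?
3 (path: 4 -> 8 -> 5 -> 3, 3 edges)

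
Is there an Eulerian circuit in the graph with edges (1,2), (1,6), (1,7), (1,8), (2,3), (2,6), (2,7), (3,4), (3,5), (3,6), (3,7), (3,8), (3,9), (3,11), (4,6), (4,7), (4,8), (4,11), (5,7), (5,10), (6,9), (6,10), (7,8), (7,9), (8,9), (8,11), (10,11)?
No (4 vertices have odd degree: {4, 5, 7, 10}; Eulerian circuit requires 0)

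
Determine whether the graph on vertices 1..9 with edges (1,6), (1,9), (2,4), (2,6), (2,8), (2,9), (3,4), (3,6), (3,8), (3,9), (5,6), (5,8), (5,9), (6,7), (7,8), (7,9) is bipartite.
Yes. Partition: {1, 2, 3, 5, 7}, {4, 6, 8, 9}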